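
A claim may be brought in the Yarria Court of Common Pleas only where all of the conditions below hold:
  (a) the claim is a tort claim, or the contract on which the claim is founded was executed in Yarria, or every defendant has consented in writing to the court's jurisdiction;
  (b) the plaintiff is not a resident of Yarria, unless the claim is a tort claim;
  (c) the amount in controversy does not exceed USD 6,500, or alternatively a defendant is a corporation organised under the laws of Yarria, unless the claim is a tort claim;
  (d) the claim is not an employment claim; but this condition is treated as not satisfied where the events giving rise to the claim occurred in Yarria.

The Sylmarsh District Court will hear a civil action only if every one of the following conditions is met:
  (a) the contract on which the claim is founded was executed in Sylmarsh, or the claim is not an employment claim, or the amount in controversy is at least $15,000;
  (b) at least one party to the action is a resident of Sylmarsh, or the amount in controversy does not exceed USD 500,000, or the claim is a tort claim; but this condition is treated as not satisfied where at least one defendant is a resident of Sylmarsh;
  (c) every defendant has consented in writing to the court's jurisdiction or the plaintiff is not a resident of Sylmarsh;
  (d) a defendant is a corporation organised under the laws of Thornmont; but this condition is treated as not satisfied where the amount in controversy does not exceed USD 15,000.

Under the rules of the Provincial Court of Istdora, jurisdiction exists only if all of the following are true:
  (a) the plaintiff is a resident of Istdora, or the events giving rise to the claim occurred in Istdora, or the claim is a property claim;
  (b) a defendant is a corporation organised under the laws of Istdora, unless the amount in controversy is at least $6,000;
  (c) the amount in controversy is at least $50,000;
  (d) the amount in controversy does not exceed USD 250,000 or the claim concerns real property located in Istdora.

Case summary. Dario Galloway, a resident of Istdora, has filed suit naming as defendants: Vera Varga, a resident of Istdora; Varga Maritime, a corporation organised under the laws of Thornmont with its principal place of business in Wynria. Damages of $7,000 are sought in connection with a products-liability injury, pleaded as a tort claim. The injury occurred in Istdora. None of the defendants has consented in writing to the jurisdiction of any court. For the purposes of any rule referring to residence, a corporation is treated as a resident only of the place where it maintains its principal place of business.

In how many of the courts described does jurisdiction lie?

1

The Yarria Court of Common Pleas:
  (a) The claim is a tort claim, so this disjunct is met. Condition met.
  (b) The plaintiff resides in Istdora, which is not Yarria. Satisfied.
  (c) The amount in controversy is $7,000, above the 6,500 dollars ceiling; the corporate defendant(s) are organised in Thornmont, not Yarria — no alternative holds. The proviso rescues it, though: the claim is a tort claim. Condition met.
  (d) The claim is a tort claim, not an employment claim. And the carve-out is inapplicable — the operative events occurred in Istdora, not Yarria. Condition met.
  → All conditions met; jurisdiction exists.
The Sylmarsh District Court:
  (a) The claim is a tort claim, not an employment claim, so one alternative holds. Met.
  (b) The amount in controversy is $7,000, within the 500,000 dollars ceiling, so this disjunct is met. The exception is not triggered, since no defendant resides in Sylmarsh (they reside in Istdora, Wynria). Satisfied.
  (c) The plaintiff resides in Istdora, which is not Sylmarsh — that alternative is enough. Met.
  (d) Varga Maritime is organised under the laws of Thornmont. But the carve-out bites: the amount in controversy is USD 7,000, within the 15,000 dollars ceiling. Condition not met.
  → At least one condition fails; no jurisdiction.
The Provincial Court of Istdora:
  (a) The plaintiff resides in Istdora — that alternative is enough. Met.
  (b) The corporate defendant(s) are organised in Thornmont, not Istdora. But the amount in controversy is $7,000, which meets the USD 6,000 floor, and the 'unless' clause therefore excuses the requirement. Condition met.
  (c) The amount in controversy is $7,000, below the $50,000 floor. Not satisfied.
  (d) The amount in controversy is $7,000, within the USD 250,000 ceiling, so one alternative holds. Condition met.
  → The court lacks jurisdiction.
Courts with jurisdiction: the Yarria Court of Common Pleas — 1 in total.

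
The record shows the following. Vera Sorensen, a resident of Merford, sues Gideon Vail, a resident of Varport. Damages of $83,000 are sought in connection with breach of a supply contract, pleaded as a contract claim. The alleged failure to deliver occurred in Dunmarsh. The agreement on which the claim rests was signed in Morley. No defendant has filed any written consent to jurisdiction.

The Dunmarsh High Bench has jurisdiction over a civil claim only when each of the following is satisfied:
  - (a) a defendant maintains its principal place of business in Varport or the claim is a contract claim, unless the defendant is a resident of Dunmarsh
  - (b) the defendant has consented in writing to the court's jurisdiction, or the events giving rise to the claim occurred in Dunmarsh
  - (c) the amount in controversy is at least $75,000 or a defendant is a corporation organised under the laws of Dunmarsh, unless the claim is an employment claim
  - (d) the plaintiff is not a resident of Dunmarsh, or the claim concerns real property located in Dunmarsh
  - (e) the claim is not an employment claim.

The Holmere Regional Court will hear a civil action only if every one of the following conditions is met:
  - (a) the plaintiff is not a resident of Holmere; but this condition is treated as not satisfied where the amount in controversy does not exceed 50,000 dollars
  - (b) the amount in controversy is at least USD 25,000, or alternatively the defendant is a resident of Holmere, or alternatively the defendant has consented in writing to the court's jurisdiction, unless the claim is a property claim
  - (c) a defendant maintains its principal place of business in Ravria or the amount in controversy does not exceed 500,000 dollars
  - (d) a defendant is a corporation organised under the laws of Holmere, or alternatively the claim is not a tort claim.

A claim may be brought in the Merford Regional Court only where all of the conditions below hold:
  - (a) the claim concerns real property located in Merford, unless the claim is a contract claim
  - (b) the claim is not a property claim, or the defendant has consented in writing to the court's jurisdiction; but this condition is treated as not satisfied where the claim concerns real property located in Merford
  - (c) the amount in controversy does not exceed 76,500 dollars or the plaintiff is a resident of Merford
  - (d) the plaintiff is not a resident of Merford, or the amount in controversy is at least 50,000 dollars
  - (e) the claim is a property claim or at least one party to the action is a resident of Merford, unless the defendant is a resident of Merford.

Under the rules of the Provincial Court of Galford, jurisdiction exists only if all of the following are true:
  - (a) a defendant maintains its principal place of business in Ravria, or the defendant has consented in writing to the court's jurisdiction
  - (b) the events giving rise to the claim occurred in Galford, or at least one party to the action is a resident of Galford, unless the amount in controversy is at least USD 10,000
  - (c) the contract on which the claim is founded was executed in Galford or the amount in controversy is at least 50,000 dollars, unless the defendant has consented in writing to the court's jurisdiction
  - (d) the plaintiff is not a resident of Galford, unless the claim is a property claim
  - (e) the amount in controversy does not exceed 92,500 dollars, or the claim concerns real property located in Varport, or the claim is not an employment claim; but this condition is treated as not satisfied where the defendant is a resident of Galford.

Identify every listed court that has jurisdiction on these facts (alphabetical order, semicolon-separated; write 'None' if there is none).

the Dunmarsh High Bench; the Holmere Regional Court; the Merford Regional Court

The Dunmarsh High Bench:
  (a) The claim is a contract claim — that alternative is enough. Satisfied.
  (b) The operative events occurred in Dunmarsh — that alternative is enough. Satisfied.
  (c) The amount in controversy is USD 83,000, which meets the $75,000 floor, which satisfies one of the alternatives. Satisfied.
  (d) The plaintiff resides in Merford, which is not Dunmarsh, so one alternative holds. Condition met.
  (e) The claim is a contract claim, not an employment claim. Satisfied.
  → Every requirement is satisfied — jurisdiction.
The Holmere Regional Court:
  (a) The plaintiff resides in Merford, which is not Holmere. The exception is not triggered, since the amount in controversy is 83,000 dollars, above the USD 50,000 ceiling. Met.
  (b) The amount in controversy is USD 83,000, which meets the USD 25,000 floor — that alternative is enough. Satisfied.
  (c) The amount in controversy is $83,000, within the 500,000 dollars ceiling — that alternative is enough. Satisfied.
  (d) The claim is a contract claim, not a tort claim, so this disjunct is met. Met.
  → Jurisdiction lies.
The Merford Regional Court:
  (a) The claim does not concern real property. But the claim is a contract claim, and the 'unless' clause therefore excuses the requirement. Met.
  (b) The claim is a contract claim, not a property claim, so this disjunct is met. The carve-out does not apply: the claim does not concern real property. Satisfied.
  (c) The plaintiff resides in Merford, so one alternative holds. Met.
  (d) The amount in controversy is 83,000 dollars, which meets the USD 50,000 floor, which satisfies one of the alternatives. Met.
  (e) Vera Sorensen resides in Merford, so one alternative holds. Satisfied.
  → Every requirement is satisfied — jurisdiction.
The Provincial Court of Galford:
  (a) No defendant is a corporation; no such written consent has been filed — none of the alternatives is met. Fails.
  (b) The operative events occurred in Dunmarsh, not Galford; no party resides in Galford — every alternative fails. But the amount in controversy is USD 83,000, which meets the $10,000 floor, and the 'unless' clause therefore excuses the requirement. Condition met.
  (c) The amount in controversy is $83,000, which meets the $50,000 floor — that alternative is enough. Condition met.
  (d) The plaintiff resides in Merford, which is not Galford. Met.
  (e) The amount in controversy is 83,000 dollars, within the $92,500 ceiling, which satisfies one of the alternatives. And the carve-out is inapplicable — the defendant resides in Varport, not Galford. Condition met.
  → The court lacks jurisdiction.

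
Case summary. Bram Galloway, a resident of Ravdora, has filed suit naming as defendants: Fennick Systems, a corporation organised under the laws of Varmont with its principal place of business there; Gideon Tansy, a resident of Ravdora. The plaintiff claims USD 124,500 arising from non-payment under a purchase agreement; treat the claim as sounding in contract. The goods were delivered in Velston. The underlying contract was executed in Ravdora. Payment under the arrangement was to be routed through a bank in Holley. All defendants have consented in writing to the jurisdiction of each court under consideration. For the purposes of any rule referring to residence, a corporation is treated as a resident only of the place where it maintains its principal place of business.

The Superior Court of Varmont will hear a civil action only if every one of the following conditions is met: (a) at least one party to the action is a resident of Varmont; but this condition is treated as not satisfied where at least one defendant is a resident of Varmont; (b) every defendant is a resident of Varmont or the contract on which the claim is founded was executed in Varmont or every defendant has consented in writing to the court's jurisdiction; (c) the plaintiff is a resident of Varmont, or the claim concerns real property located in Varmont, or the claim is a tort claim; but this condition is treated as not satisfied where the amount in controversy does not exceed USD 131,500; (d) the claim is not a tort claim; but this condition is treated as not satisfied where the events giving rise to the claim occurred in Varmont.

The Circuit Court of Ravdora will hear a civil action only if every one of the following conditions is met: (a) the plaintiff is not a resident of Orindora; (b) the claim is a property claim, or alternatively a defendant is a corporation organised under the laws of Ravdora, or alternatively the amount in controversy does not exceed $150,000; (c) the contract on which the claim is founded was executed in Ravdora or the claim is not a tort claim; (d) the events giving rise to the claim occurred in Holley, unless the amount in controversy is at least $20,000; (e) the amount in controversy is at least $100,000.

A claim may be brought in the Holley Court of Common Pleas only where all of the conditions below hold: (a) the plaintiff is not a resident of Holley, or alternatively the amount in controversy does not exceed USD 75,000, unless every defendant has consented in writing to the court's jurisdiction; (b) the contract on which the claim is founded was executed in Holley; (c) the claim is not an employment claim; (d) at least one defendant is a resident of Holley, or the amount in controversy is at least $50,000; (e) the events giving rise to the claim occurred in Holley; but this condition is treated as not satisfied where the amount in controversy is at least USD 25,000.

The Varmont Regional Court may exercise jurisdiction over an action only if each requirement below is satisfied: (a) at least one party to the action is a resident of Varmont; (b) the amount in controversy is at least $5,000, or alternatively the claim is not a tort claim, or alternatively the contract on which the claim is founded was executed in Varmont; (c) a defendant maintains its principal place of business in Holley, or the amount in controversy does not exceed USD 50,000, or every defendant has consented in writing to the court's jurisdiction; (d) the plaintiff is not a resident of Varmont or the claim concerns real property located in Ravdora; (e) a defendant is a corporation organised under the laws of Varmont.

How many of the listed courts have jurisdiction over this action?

2

The Superior Court of Varmont:
  (a) Fennick Systems resides in Varmont. However, Fennick Systems resides in Varmont, which falls within the stated exception and so defeats the condition. Fails.
  (b) Every defendant has filed written consent, which satisfies one of the alternatives. Condition met.
  (c) The plaintiff resides in Ravdora, not Varmont; the claim does not concern real property; the claim is a contract claim, not a tort claim — none of the alternatives is met. Not satisfied.
  (d) The claim is a contract claim, not a tort claim. And the carve-out is inapplicable — the operative events occurred in Velston, not Varmont. Met.
  → At least one condition fails; no jurisdiction.
The Circuit Court of Ravdora:
  (a) The plaintiff resides in Ravdora, which is not Orindora. Condition met.
  (b) The amount in controversy is $124,500, within the 150,000 dollars ceiling, so this disjunct is met. Satisfied.
  (c) The contract was executed in Ravdora, so this disjunct is met. Met.
  (d) The operative events occurred in Velston, not Holley. The proviso rescues it, though: the amount in controversy is 124,500 dollars, which meets the $20,000 floor. Satisfied.
  (e) The amount in controversy is USD 124,500, which meets the $100,000 floor. Condition met.
  → All conditions met; jurisdiction exists.
The Holley Court of Common Pleas:
  (a) The plaintiff resides in Ravdora, which is not Holley — that alternative is enough. Met.
  (b) The contract was executed in Ravdora, not Holley. Not met.
  (c) The claim is a contract claim, not an employment claim. Satisfied.
  (d) The amount in controversy is $124,500, which meets the 50,000 dollars floor, which satisfies one of the alternatives. Met.
  (e) The operative events occurred in Velston, not Holley. Not met.
  → At least one condition fails; no jurisdiction.
The Varmont Regional Court:
  (a) Fennick Systems resides in Varmont. Condition met.
  (b) The amount in controversy is $124,500, which meets the 5,000 dollars floor, so this disjunct is met. Met.
  (c) Every defendant has filed written consent — that alternative is enough. Met.
  (d) The plaintiff resides in Ravdora, which is not Varmont, which satisfies one of the alternatives. Met.
  (e) Fennick Systems is organised under the laws of Varmont. Met.
  → The court has jurisdiction.
Courts with jurisdiction: the Circuit Court of Ravdora, the Varmont Regional Court — 2 in total.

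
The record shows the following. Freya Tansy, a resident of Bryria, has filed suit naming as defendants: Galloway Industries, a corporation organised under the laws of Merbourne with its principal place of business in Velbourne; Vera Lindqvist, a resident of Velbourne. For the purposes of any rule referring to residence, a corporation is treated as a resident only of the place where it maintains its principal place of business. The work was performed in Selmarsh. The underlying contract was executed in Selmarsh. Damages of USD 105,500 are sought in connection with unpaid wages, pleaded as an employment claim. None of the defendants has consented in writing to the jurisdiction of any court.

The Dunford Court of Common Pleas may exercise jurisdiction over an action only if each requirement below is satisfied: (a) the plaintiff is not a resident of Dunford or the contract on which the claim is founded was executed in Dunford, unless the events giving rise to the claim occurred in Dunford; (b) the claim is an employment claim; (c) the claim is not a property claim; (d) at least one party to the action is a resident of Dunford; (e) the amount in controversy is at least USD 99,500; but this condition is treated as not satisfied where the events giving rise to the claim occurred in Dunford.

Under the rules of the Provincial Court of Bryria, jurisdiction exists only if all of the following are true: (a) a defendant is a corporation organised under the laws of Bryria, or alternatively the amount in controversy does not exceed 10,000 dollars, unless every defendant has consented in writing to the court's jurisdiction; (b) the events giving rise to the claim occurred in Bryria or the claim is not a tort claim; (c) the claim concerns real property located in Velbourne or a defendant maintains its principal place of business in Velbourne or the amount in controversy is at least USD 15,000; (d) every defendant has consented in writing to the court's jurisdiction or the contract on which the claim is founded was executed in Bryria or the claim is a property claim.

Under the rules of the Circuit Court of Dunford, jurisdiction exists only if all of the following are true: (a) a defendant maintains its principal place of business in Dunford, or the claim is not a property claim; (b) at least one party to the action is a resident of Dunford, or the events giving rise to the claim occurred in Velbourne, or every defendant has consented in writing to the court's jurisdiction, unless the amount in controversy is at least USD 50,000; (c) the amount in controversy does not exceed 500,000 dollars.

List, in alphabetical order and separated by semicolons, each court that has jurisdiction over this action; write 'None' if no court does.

the Circuit Court of Dunford

The Dunford Court of Common Pleas:
  (a) The plaintiff resides in Bryria, which is not Dunford — that alternative is enough. Condition met.
  (b) The claim is an employment claim. Condition met.
  (c) The claim is an employment claim, not a property claim. Satisfied.
  (d) No party resides in Dunford. Not satisfied.
  (e) The amount in controversy is USD 105,500, which meets the 99,500 dollars floor. The exception is not triggered, since the operative events occurred in Selmarsh, not Dunford. Met.
  → The court lacks jurisdiction.
The Provincial Court of Bryria:
  (a) The corporate defendant(s) are organised in Merbourne, not Bryria; the amount in controversy is 105,500 dollars, above the 10,000 dollars ceiling — every alternative fails. The proviso offers no rescue either, since no such written consent has been filed. Condition not met.
  (b) The claim is an employment claim, not a tort claim, which satisfies one of the alternatives. Met.
  (c) Galloway Industries has its principal place of business in Velbourne — that alternative is enough. Met.
  (d) No such written consent has been filed; the contract was executed in Selmarsh, not Bryria; the claim is an employment claim, not a property claim — every alternative fails. Not satisfied.
  → No jurisdiction.
The Circuit Court of Dunford:
  (a) The claim is an employment claim, not a property claim, so one alternative holds. Satisfied.
  (b) No party resides in Dunford; the operative events occurred in Selmarsh, not Velbourne; no such written consent has been filed — no alternative holds. The proviso rescues it, though: the amount in controversy is 105,500 dollars, which meets the 50,000 dollars floor. Satisfied.
  (c) The amount in controversy is 105,500 dollars, within the 500,000 dollars ceiling. Met.
  → The court has jurisdiction.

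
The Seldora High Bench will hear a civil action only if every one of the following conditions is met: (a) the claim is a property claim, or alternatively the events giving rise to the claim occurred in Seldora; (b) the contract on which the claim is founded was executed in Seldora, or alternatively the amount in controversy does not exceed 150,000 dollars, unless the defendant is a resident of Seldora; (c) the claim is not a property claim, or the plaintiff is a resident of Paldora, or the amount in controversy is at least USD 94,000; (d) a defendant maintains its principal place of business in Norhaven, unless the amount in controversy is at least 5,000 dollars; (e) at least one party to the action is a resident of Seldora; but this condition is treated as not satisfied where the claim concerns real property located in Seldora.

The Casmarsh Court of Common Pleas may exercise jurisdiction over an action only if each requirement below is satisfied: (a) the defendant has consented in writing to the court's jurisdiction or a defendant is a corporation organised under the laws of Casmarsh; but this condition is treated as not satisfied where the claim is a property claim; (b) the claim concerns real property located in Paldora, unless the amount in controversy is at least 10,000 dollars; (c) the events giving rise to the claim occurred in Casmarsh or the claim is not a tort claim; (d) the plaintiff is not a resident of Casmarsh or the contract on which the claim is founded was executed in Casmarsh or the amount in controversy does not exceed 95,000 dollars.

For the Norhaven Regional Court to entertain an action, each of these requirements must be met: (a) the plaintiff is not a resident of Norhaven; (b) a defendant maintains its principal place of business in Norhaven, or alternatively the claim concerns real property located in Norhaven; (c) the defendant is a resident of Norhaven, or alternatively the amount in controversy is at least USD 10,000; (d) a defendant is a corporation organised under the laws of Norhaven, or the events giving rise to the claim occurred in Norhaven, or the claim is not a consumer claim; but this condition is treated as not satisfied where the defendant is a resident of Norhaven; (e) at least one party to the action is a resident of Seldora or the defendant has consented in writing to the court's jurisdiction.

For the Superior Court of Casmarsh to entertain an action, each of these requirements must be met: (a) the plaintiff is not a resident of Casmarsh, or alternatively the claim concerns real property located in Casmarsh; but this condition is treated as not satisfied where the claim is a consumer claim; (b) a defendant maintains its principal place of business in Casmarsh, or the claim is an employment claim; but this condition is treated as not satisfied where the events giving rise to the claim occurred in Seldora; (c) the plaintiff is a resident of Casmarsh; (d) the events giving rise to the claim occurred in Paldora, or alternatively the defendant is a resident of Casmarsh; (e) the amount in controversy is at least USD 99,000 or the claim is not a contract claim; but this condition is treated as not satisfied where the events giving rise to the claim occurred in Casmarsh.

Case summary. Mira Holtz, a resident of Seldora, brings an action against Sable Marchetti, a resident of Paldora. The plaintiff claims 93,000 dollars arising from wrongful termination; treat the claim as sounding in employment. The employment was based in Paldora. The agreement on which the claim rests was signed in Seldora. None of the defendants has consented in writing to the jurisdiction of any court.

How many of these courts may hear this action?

The Seldora High Bench:
  (a) The claim is an employment claim, not a property claim; the operative events occurred in Paldora, not Seldora — none of the alternatives is met. Condition not met.
  (b) The contract was executed in Seldora, which satisfies one of the alternatives. Condition met.
  (c) The claim is an employment claim, not a property claim — that alternative is enough. Satisfied.
  (d) No defendant is a corporation. However, the amount in controversy is $93,000, which meets the USD 5,000 floor, so the 'unless' proviso supplies this condition. Condition met.
  (e) Mira Holtz resides in Seldora. The exception is not triggered, since the claim does not concern real property. Met.
  → Not every requirement is met — no jurisdiction.
The Casmarsh Court of Common Pleas:
  (a) No such written consent has been filed; no defendant is a corporation — none of the alternatives is met. Fails.
  (b) The claim does not concern real property. But the amount in controversy is 93,000 dollars, which meets the $10,000 floor, and the 'unless' clause therefore excuses the requirement. Condition met.
  (c) The claim is an employment claim, not a tort claim, which satisfies one of the alternatives. Condition met.
  (d) The plaintiff resides in Seldora, which is not Casmarsh, which satisfies one of the alternatives. Condition met.
  → The court lacks jurisdiction.
The Norhaven Regional Court:
  (a) The plaintiff resides in Seldora, which is not Norhaven. Satisfied.
  (b) No defendant is a corporation; the claim does not concern real property — none of the alternatives is met. Fails.
  (c) The amount in controversy is USD 93,000, which meets the 10,000 dollars floor, so this disjunct is met. Met.
  (d) The claim is an employment claim, not a consumer claim, which satisfies one of the alternatives. And the carve-out is inapplicable — the defendant resides in Paldora, not Norhaven. Condition met.
  (e) Mira Holtz resides in Seldora — that alternative is enough. Condition met.
  → Not every requirement is met — no jurisdiction.
The Superior Court of Casmarsh:
  (a) The plaintiff resides in Seldora, which is not Casmarsh — that alternative is enough. And the carve-out is inapplicable — the claim is an employment claim, not a consumer claim. Condition met.
  (b) The claim is an employment claim, so one alternative holds. The carve-out does not apply: the operative events occurred in Paldora, not Seldora. Satisfied.
  (c) The plaintiff resides in Seldora, not Casmarsh. Condition not met.
  (d) The operative events occurred in Paldora, so this disjunct is met. Condition met.
  (e) The claim is an employment claim, not a contract claim, so one alternative holds. The carve-out does not apply: the operative events occurred in Paldora, not Casmarsh. Satisfied.
  → At least one condition fails; no jurisdiction.
No court satisfies all of its conditions.

0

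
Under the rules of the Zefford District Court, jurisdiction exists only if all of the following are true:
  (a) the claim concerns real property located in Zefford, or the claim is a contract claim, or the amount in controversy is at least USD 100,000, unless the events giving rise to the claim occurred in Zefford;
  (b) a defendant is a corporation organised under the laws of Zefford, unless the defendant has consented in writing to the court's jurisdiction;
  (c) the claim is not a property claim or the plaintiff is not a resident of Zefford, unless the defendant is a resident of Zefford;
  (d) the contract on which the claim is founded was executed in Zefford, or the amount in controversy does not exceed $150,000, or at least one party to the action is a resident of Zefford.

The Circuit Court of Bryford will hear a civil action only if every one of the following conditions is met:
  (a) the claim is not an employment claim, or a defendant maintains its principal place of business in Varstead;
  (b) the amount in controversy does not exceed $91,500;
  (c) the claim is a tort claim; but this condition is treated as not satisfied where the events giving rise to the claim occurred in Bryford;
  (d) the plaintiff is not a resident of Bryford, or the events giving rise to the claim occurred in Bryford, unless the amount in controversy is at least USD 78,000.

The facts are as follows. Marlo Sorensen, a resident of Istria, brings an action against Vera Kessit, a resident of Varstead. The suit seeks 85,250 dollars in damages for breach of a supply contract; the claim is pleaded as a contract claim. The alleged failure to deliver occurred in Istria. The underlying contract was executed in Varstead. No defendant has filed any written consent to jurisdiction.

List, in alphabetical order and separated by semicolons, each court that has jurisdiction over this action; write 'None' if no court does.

The Zefford District Court:
  (a) The claim is a contract claim, so this disjunct is met. Satisfied.
  (b) No defendant is a corporation. And no such written consent has been filed, so the proviso does not save it. Fails.
  (c) The claim is a contract claim, not a property claim, so one alternative holds. Satisfied.
  (d) The amount in controversy is 85,250 dollars, within the USD 150,000 ceiling, which satisfies one of the alternatives. Condition met.
  → At least one condition fails; no jurisdiction.
The Circuit Court of Bryford:
  (a) The claim is a contract claim, not an employment claim — that alternative is enough. Satisfied.
  (b) The amount in controversy is USD 85,250, within the $91,500 ceiling. Satisfied.
  (c) The claim is a contract claim, not a tort claim. Not satisfied.
  (d) The plaintiff resides in Istria, which is not Bryford, so one alternative holds. Satisfied.
  → The court lacks jurisdiction.

None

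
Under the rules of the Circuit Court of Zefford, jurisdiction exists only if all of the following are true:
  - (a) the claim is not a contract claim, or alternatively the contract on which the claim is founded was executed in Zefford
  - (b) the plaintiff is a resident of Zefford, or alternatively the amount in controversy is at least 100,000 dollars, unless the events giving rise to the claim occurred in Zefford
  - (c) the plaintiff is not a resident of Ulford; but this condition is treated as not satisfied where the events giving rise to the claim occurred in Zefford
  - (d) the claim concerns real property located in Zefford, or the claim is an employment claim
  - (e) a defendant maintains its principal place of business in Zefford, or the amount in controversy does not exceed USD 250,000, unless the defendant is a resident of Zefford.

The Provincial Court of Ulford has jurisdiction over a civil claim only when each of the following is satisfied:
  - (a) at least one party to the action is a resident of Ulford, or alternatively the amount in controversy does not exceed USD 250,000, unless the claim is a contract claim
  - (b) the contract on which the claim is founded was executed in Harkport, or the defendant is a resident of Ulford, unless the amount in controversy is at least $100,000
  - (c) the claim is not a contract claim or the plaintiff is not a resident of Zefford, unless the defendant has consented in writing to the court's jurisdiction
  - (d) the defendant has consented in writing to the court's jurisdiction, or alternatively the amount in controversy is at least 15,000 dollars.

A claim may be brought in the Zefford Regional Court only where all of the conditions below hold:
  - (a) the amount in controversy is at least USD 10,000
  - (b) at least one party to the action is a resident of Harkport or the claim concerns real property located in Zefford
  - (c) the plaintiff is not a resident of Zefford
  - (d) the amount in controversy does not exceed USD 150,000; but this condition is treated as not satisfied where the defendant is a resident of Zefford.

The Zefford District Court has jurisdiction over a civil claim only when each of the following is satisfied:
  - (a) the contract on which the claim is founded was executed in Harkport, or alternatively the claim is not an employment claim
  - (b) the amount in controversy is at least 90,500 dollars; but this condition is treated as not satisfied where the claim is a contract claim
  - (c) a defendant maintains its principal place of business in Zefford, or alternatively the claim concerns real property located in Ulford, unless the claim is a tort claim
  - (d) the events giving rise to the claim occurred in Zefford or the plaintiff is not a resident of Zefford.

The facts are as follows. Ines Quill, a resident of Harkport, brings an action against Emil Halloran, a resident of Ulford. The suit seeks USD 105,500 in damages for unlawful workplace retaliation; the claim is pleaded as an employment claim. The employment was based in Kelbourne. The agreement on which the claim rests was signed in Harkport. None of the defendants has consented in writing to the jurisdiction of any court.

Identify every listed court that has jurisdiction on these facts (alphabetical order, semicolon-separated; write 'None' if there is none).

the Circuit Court of Zefford; the Provincial Court of Ulford; the Zefford Regional Court

The Circuit Court of Zefford:
  (a) The claim is an employment claim, not a contract claim, so one alternative holds. Met.
  (b) The amount in controversy is 105,500 dollars, which meets the USD 100,000 floor — that alternative is enough. Condition met.
  (c) The plaintiff resides in Harkport, which is not Ulford. The exception is not triggered, since the operative events occurred in Kelbourne, not Zefford. Satisfied.
  (d) The claim is an employment claim, so this disjunct is met. Met.
  (e) The amount in controversy is 105,500 dollars, within the $250,000 ceiling, so this disjunct is met. Satisfied.
  → Jurisdiction lies.
The Provincial Court of Ulford:
  (a) Emil Halloran resides in Ulford — that alternative is enough. Condition met.
  (b) The contract was executed in Harkport — that alternative is enough. Satisfied.
  (c) The claim is an employment claim, not a contract claim, so this disjunct is met. Condition met.
  (d) The amount in controversy is USD 105,500, which meets the $15,000 floor, so this disjunct is met. Condition met.
  → Every requirement is satisfied — jurisdiction.
The Zefford Regional Court:
  (a) The amount in controversy is USD 105,500, which meets the USD 10,000 floor. Met.
  (b) Ines Quill resides in Harkport, so this disjunct is met. Condition met.
  (c) The plaintiff resides in Harkport, which is not Zefford. Satisfied.
  (d) The amount in controversy is USD 105,500, within the USD 150,000 ceiling. The exception is not triggered, since the defendant resides in Ulford, not Zefford. Satisfied.
  → All conditions met; jurisdiction exists.
The Zefford District Court:
  (a) The contract was executed in Harkport, so one alternative holds. Satisfied.
  (b) The amount in controversy is USD 105,500, which meets the USD 90,500 floor. And the carve-out is inapplicable — the claim is an employment claim, not a contract claim. Met.
  (c) No defendant is a corporation; the claim does not concern real property — none of the alternatives is met. And the claim is an employment claim, not a tort claim, so the proviso does not save it. Not met.
  (d) The plaintiff resides in Harkport, which is not Zefford, so one alternative holds. Met.
  → Not every requirement is met — no jurisdiction.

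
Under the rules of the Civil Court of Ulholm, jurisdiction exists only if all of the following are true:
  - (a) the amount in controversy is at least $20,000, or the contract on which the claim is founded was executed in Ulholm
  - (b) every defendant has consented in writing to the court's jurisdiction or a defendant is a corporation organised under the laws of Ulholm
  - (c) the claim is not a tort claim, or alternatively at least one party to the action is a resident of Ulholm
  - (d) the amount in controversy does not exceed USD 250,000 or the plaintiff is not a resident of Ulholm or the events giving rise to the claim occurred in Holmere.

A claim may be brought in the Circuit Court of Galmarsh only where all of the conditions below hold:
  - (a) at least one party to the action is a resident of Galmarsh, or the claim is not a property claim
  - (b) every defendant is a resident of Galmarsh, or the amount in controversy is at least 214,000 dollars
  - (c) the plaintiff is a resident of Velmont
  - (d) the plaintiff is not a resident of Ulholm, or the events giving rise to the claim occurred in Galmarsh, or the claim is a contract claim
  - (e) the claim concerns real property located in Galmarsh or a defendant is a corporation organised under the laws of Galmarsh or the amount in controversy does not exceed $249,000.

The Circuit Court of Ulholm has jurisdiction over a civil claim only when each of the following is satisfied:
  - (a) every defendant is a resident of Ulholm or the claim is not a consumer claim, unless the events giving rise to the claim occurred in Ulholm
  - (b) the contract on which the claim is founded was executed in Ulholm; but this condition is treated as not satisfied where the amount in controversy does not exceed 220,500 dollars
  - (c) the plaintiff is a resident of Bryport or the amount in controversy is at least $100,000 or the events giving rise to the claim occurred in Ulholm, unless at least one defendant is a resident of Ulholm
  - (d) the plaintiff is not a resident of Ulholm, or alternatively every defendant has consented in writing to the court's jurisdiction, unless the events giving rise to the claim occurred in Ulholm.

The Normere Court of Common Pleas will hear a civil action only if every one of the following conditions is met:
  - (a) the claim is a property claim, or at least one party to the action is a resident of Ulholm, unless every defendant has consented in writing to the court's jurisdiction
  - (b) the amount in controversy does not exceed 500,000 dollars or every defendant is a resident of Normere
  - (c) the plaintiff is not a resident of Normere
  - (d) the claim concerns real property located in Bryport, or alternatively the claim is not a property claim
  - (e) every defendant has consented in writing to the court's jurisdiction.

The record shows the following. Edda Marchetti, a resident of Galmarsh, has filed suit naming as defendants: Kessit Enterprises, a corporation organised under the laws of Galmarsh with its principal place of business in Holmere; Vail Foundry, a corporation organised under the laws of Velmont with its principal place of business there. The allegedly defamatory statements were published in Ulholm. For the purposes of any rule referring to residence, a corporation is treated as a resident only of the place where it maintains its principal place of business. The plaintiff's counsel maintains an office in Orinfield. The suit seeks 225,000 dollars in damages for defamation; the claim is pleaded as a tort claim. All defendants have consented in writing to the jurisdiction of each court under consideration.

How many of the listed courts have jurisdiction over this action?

1

The Civil Court of Ulholm:
  (a) The amount in controversy is 225,000 dollars, which meets the 20,000 dollars floor, so this disjunct is met. Met.
  (b) Every defendant has filed written consent, so this disjunct is met. Met.
  (c) The claim is a tort claim; no party resides in Ulholm — every alternative fails. Fails.
  (d) The amount in controversy is USD 225,000, within the 250,000 dollars ceiling, which satisfies one of the alternatives. Satisfied.
  → The court lacks jurisdiction.
The Circuit Court of Galmarsh:
  (a) Edda Marchetti resides in Galmarsh, which satisfies one of the alternatives. Satisfied.
  (b) The amount in controversy is USD 225,000, which meets the USD 214,000 floor, which satisfies one of the alternatives. Met.
  (c) The plaintiff resides in Galmarsh, not Velmont. Fails.
  (d) The plaintiff resides in Galmarsh, which is not Ulholm, which satisfies one of the alternatives. Condition met.
  (e) Kessit Enterprises is organised under the laws of Galmarsh, so this disjunct is met. Met.
  → Not every requirement is met — no jurisdiction.
The Circuit Court of Ulholm:
  (a) The claim is a tort claim, not a consumer claim, so one alternative holds. Met.
  (b) No contract (and hence no place of execution) is alleged. Not met.
  (c) The amount in controversy is $225,000, which meets the USD 100,000 floor, so one alternative holds. Condition met.
  (d) The plaintiff resides in Galmarsh, which is not Ulholm, which satisfies one of the alternatives. Condition met.
  → The court lacks jurisdiction.
The Normere Court of Common Pleas:
  (a) The claim is a tort claim, not a property claim; no party resides in Ulholm — no alternative holds. But every defendant has filed written consent, and the 'unless' clause therefore excuses the requirement. Met.
  (b) The amount in controversy is $225,000, within the 500,000 dollars ceiling, so one alternative holds. Met.
  (c) The plaintiff resides in Galmarsh, which is not Normere. Condition met.
  (d) The claim is a tort claim, not a property claim, which satisfies one of the alternatives. Satisfied.
  (e) Every defendant has filed written consent. Condition met.
  → Jurisdiction lies.
Courts with jurisdiction: the Normere Court of Common Pleas — 1 in total.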